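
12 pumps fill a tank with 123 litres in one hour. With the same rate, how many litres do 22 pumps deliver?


Direct proportion: y/x = constant
k = 123/12 = 10.2500
y₂ = k × 22 = 123 × 22 / 12 = 2706/12
= 225.50

225.50


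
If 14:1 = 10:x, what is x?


Cross multiply: 14 × x = 1 × 10
14x = 10
x = 10 / 14
= 0.71

0.71


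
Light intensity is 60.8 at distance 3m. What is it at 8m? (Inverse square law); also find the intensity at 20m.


I₁d₁² = I₂d₂²
I at 8m = 60.8 × (3/8)² = 60.8 × 9/64 = 547.2/64 = 8.5500
I at 20m = 60.8 × (3/20)² = 60.8 × 9/400 = 547.2/400 = 1.3680
= 8.5500 and 1.3680

8.5500 and 1.3680


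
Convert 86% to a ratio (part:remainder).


86% means 86 parts out of 100; remainder = 14
Part : remainder = 86:14
GCD = 2
= 43:7

43:7


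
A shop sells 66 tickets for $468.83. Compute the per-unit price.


Unit rate = total / quantity
= 468.83 / 66
= $7.10 per unit

$7.10 per unit


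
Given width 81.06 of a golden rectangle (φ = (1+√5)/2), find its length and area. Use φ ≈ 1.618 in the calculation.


φ = (1 + √5) / 2 ≈ 1.618
Length = width × φ = 81.06 × 1.618 = 131.15508
≈ 131.16
Area = width × length = 81.06 × 131.15508 = 10631.4307848 ≈ 10631.43
= Length: 131.16, Area: 10631.43

Length: 131.16, Area: 10631.43


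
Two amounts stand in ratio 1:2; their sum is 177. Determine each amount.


Let A = 1k, B = 2k.
1k + 2k = 177
3k = 177 → k = 177/3 = 59
A = 1×59 = 59, B = 2×59 = 118
= A = 59, B = 118

A = 59, B = 118


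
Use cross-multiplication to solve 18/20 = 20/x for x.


Cross multiply: 18 × x = 20 × 20
18x = 400
x = 400 / 18
= 22.22

22.22


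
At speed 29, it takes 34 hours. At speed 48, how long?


Inverse proportion: x × y = constant
k = 29 × 34 = 986
y₂ = k / 48 = 986 / 48
= 20.54

20.54


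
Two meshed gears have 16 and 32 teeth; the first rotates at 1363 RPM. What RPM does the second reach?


Gear ratio = 16:32 = 1:2
RPM_B = RPM_A × (teeth_A / teeth_B)
= 1363 × (16/32)
= 681.5 RPM

681.5 RPM


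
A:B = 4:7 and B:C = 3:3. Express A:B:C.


Match B: multiply A:B by 3 → 12:21
Multiply B:C by 7 → 21:21
Combined: 12:21:21
GCD = 3
= 4:7:7

4:7:7


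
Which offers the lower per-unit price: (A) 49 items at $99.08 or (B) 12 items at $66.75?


Deal A: $99.08/49 = $2.0220/unit
Deal B: $66.75/12 = $5.5625/unit
A is cheaper per unit
= Deal A

Deal A


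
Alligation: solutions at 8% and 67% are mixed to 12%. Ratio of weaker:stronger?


Let x parts of 8% mix with y parts of 67%.
8x + 67y = 12(x + y)
8x + 67y = 12x + 12y
x(8 - 12) = y(12 - 67)
x/y = (67 - 12)/(12 - 8) = 55/4
Simplify: 55:4
= 55:4

55:4


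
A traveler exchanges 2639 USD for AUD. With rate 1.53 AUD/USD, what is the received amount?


Amount × rate = 2639 × 1.53
= 4037.67 AUD

4037.67 AUD


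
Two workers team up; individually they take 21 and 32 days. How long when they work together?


Rate of A = 1/21 per day
Rate of B = 1/32 per day
Combined rate = 1/21 + 1/32 = 53/672 ≈ 0.0789 per day
Days = 1 / combined rate = 672/53
≈ 12.68 days

12.68 days


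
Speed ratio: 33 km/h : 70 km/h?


Ratio = 33:70
GCD = 1
Simplified = 33:70
Time ratio (same distance) = 70:33
Speed ratio = 33:70

33:70


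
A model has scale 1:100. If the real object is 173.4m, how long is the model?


Model size = real / scale
= 173.4 / 100
= 1.7340 m

1.7340 m


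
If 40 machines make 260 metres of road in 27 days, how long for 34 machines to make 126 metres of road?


Days ∝ work / workers, so d₂ = d₁ × (m₁/m₂) × (w₂/w₁)
Workers factor (inverse): 40/34 ≈ 1.1765
Work factor (direct): 126/260 ≈ 0.4846
d₂ = 27 × 40/34 × 126/260 = (27 × 40 × 126) / (34 × 260) = 136080/8840
≈ 15.39 days

15.39 days


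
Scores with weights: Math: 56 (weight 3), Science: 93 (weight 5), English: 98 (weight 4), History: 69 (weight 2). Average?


Numerator = 56×3 + 93×5 + 98×4 + 69×2
= 168 + 465 + 392 + 138
= 1163
Total weight = 14
Weighted avg = 1163/14
= 83.07

83.07


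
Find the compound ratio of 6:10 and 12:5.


Compound ratio = (6×12) : (10×5)
= 72:50
GCD = 2
= 36:25

36:25


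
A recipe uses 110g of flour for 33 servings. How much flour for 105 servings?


Direct proportion: y/x = constant
k = 110/33 ≈ 3.3333
y₂ = k × 105 = 110 × 105 / 33 = 11550/33
= 350.00

350.00


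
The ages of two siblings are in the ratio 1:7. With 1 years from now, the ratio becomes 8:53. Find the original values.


Let A = 1k, B = 7k.
(1k + 1) / (7k + 1) = 8/53
Cross-multiply: 53(1k + 1) = 8(7k + 1)
53k + 53 = 56k + 8
53k - 56k = 8 - 53
-3k = -45
k = -45/-3 = 15
A = 1×15 = 15, B = 7×15 = 105
= A = 15, B = 105

A = 15, B = 105


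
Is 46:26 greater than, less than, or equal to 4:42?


46/26 = 1.7692
4/42 = 0.0952
1.7692 > 0.0952, so 46:26 is greater
= greater than

greater than


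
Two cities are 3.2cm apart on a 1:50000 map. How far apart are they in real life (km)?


Real distance = map distance × scale
= 3.2cm × 50000
= 160000 cm = 1600.0 m
= 1.600 km

1.600 km


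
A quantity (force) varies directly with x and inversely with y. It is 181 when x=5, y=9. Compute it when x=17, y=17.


z = k·x/y
Solve for k using the known point: k = z·y/x = 181×9/5 = 1629/5 = 325.8000
Now evaluate at x=17, y=17:
z = k × 17 / 17 = (1629 × 17) / (5 × 17) = 27693/85
= 325.8000

325.8000


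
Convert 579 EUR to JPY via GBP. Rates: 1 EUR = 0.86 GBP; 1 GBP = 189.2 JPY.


Step 1: 579 EUR × 0.86 = 497.94 GBP
Step 2: 497.94 GBP × 189.2 = 94210.25 JPY
Implied rate EUR→JPY = 0.86 × 189.2 = 162.7120
= 94210.25 JPY

94210.25 JPY


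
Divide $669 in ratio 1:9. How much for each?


Total parts = 1 + 9 = 10
Part 1: 669 × 1/10 = 66.90
Part 2: 669 × 9/10 = 602.10
= Part 1: $66.90, Part 2: $602.10

Part 1: $66.90, Part 2: $602.10


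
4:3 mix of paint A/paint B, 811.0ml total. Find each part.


Total parts = 4 + 3 = 7
paint A: 811.0 × 4/7 = 463.4ml
paint B: 811.0 × 3/7 = 347.6ml
= 463.4ml and 347.6ml

463.4ml and 347.6ml


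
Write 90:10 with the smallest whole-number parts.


GCD(90, 10) = 10
90/10 : 10/10
= 9:1

9:1


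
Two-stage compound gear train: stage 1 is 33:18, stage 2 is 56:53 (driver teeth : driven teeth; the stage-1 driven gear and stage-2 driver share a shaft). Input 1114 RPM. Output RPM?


Stage 1: RPM_B = RPM_A × t_A/t_B = 1114 × 33/18 = 36762/18 ≈ 2042.33
B and C share a shaft → RPM_C = RPM_B
Stage 2: RPM_D = RPM_C × t_C/t_D = RPM_A × (t_A×t_C)/(t_B×t_D)
Overall ratio = (33×56)/(18×53) = 1848/954
RPM_D = 1114 × 1848/954 = 2058672/954
≈ 2157.94 RPM

2157.94 RPM


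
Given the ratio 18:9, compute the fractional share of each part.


Total parts = 18 + 9 = 27
First part: 18/27 = 2/3
Second part: 9/27 = 1/3
= 2/3 and 1/3

2/3 and 1/3


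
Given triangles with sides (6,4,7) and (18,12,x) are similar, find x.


Scale factor = 18/6 = 3
Missing side = 7 × 3
= 21.0

21.0


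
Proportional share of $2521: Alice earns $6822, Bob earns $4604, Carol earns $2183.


Total income = 6822 + 4604 + 2183 = $13609
Alice: $2521 × 6822/13609 = $1263.74
Bob: $2521 × 4604/13609 = $852.87
Carol: $2521 × 2183/13609 = $404.39
= Alice: $1263.74, Bob: $852.87, Carol: $404.39

Alice: $1263.74, Bob: $852.87, Carol: $404.39


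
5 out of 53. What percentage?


Percentage = (part / whole) × 100
= (5 / 53) × 100
≈ 9.43%

9.43%


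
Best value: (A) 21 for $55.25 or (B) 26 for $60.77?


Deal A: $55.25/21 = $2.6310/unit
Deal B: $60.77/26 = $2.3373/unit
B is cheaper per unit
= Deal B

Deal B


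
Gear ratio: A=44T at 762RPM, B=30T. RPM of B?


Gear ratio = 44:30 = 22:15
RPM_B = RPM_A × (teeth_A / teeth_B)
= 762 × (44/30)
= 1117.6 RPM

1117.6 RPM


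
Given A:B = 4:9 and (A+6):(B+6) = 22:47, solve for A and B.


Let A = 4k, B = 9k.
(4k + 6) / (9k + 6) = 22/47
Cross-multiply: 47(4k + 6) = 22(9k + 6)
188k + 282 = 198k + 132
188k - 198k = 132 - 282
-10k = -150
k = -150/-10 = 15
A = 4×15 = 60, B = 9×15 = 135
= A = 60, B = 135

A = 60, B = 135


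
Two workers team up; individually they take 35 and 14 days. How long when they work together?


Rate of A = 1/35 per day
Rate of B = 1/14 per day
Combined rate = 1/35 + 1/14 = 49/490 = 0.1000 per day
Days = 1 / combined rate = 490/49
= 10.00 days

10.00 days


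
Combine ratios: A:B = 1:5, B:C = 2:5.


Match B: multiply A:B by 2 → 2:10
Multiply B:C by 5 → 10:25
Combined: 2:10:25
GCD = 1
= 2:10:25

2:10:25


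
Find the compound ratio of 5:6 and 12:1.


Compound ratio = (5×12) : (6×1)
= 60:6
GCD = 6
= 10:1

10:1


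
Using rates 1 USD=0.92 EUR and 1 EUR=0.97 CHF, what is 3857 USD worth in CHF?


Step 1: 3857 USD × 0.92 = 3548.44 EUR
Step 2: 3548.44 EUR × 0.97 = 3441.99 CHF
Implied rate USD→CHF = 0.92 × 0.97 = 0.8924
= 3441.99 CHF

3441.99 CHF


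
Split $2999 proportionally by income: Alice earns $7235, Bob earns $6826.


Total income = 7235 + 6826 = $14061
Alice: $2999 × 7235/14061 = $1543.12
Bob: $2999 × 6826/14061 = $1455.88
= Alice: $1543.12, Bob: $1455.88

Alice: $1543.12, Bob: $1455.88


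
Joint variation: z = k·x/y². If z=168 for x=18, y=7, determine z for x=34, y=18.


z = k·x/y²
Solve for k using the known point: k = z·y²/x = 168×49/18 = 8232/18 ≈ 457.3333
Now evaluate at x=34, y=18:
z = k × 34 / 324 = (8232 × 34) / (18 × 324) = 279888/5832
≈ 47.9918

47.9918


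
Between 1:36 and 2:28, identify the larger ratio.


1/36 = 0.0278
2/28 = 0.0714
0.0278 < 0.0714, so 1:36 is less
= 2:28

2:28


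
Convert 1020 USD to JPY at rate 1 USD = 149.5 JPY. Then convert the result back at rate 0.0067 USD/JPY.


Amount × rate = 1020 × 149.5 = 152490.00 JPY
Round-trip: 152490.00 × 0.0067 = 1021.68 USD
= 152490.00 JPY, then 1021.68 USD

152490.00 JPY, then 1021.68 USD


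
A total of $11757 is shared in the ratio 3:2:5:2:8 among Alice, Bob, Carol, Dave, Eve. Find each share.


Total parts = 3 + 2 + 5 + 2 + 8 = 20
Alice: 11757 × 3/20 = 1763.55
Bob: 11757 × 2/20 = 1175.70
Carol: 11757 × 5/20 = 2939.25
Dave: 11757 × 2/20 = 1175.70
Eve: 11757 × 8/20 = 4702.80
= Alice: $1763.55, Bob: $1175.70, Carol: $2939.25, Dave: $1175.70, Eve: $4702.80

Alice: $1763.55, Bob: $1175.70, Carol: $2939.25, Dave: $1175.70, Eve: $4702.80


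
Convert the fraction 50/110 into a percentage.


Percentage = (part / whole) × 100
= (50 / 110) × 100
≈ 45.45%

45.45%


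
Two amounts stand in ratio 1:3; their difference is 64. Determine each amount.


Let A = 1k, B = 3k.
3k - 1k = 64
2k = 64 → k = 64/2 = 32
A = 1×32 = 32, B = 3×32 = 96
= A = 32, B = 96

A = 32, B = 96


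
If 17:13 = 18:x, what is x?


Cross multiply: 17 × x = 13 × 18
17x = 234
x = 234 / 17
= 13.76

13.76


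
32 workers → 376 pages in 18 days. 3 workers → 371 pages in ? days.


Days ∝ work / workers, so d₂ = d₁ × (m₁/m₂) × (w₂/w₁)
Workers factor (inverse): 32/3 ≈ 10.6667
Work factor (direct): 371/376 ≈ 0.9867
d₂ = 18 × 32/3 × 371/376 = (18 × 32 × 371) / (3 × 376) = 213696/1128
≈ 189.45 days

189.45 days


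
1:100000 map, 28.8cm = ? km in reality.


Real distance = map distance × scale
= 28.8cm × 100000
= 2880000 cm = 28800.0 m
= 28.800 km

28.800 km


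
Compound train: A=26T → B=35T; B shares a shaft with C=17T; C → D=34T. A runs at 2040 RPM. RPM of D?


Stage 1: RPM_B = RPM_A × t_A/t_B = 2040 × 26/35 = 53040/35 ≈ 1515.43
B and C share a shaft → RPM_C = RPM_B
Stage 2: RPM_D = RPM_C × t_C/t_D = RPM_A × (t_A×t_C)/(t_B×t_D)
Overall ratio = (26×17)/(35×34) = 442/1190
RPM_D = 2040 × 442/1190 = 901680/1190
≈ 757.71 RPM

757.71 RPM


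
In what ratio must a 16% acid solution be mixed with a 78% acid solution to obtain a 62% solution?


Let x parts of 16% mix with y parts of 78%.
16x + 78y = 62(x + y)
16x + 78y = 62x + 62y
x(16 - 62) = y(62 - 78)
x/y = (78 - 62)/(62 - 16) = 16/46
Simplify: 8:23
= 8:23

8:23


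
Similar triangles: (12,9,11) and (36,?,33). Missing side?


Scale factor = 36/12 = 3
Missing side = 9 × 3
= 27.0

27.0


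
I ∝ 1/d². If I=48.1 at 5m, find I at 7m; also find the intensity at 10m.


I₁d₁² = I₂d₂²
I at 7m = 48.1 × (5/7)² = 48.1 × 25/49 = 1202.5/49 ≈ 24.5408
I at 10m = 48.1 × (5/10)² = 48.1 × 25/100 = 1202.5/100 = 12.0250
= 24.5408 and 12.0250

24.5408 and 12.0250


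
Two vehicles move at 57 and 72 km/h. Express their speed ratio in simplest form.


Ratio = 57:72
GCD = 3
Simplified = 19:24
Time ratio (same distance) = 24:19
Speed ratio = 19:24

19:24


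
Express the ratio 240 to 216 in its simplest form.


GCD(240, 216) = 24
240/24 : 216/24
= 10:9

10:9


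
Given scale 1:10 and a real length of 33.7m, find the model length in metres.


Model size = real / scale
= 33.7 / 10
= 3.3700 m

3.3700 m


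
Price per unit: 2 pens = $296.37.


Unit rate = total / quantity
= 296.37 / 2
= $148.19 per unit

$148.19 per unit


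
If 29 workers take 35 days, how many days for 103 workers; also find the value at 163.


Inverse proportion: x × y = constant
k = 29 × 35 = 1015
At x=103: k/103 = 9.85
At x=163: k/163 = 6.23
= 9.85 and 6.23

9.85 and 6.23


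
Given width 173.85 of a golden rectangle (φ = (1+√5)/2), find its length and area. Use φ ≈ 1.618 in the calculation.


φ = (1 + √5) / 2 ≈ 1.618
Length = width × φ = 173.85 × 1.618 = 281.2893
≈ 281.29
Area = width × length = 173.85 × 281.2893 = 48902.144805 ≈ 48902.14
= Length: 281.29, Area: 48902.14

Length: 281.29, Area: 48902.14


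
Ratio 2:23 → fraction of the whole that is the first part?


Total parts = 2 + 23 = 25
First part: 2/25 = 2/25
= 2/25

2/25


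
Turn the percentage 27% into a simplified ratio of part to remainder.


27% means 27 parts out of 100; remainder = 73
Part : remainder = 27:73
GCD = 1
= 27:73

27:73


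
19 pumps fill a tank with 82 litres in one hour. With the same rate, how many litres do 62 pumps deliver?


Direct proportion: y/x = constant
k = 82/19 ≈ 4.3158
y₂ = k × 62 = 82 × 62 / 19 = 5084/19
≈ 267.58

267.58


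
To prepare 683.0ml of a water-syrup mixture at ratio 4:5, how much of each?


Total parts = 4 + 5 = 9
water: 683.0 × 4/9 = 303.6ml
syrup: 683.0 × 5/9 = 379.4ml
= 303.6ml and 379.4ml

303.6ml and 379.4ml


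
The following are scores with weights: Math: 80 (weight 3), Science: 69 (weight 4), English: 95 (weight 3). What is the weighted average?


Numerator = 80×3 + 69×4 + 95×3
= 240 + 276 + 285
= 801
Total weight = 10
Weighted avg = 801/10
= 80.10

80.10


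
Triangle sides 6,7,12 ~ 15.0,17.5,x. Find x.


Scale factor = 15.0/6 = 2.5
Missing side = 12 × 2.5
= 30.0

30.0


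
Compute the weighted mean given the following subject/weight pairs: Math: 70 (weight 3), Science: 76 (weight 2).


Numerator = 70×3 + 76×2
= 210 + 152
= 362
Total weight = 5
Weighted avg = 362/5
= 72.40

72.40


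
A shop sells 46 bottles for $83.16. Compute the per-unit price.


Unit rate = total / quantity
= 83.16 / 46
= $1.81 per unit

$1.81 per unit


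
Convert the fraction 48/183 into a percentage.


Percentage = (part / whole) × 100
= (48 / 183) × 100
≈ 26.23%

26.23%


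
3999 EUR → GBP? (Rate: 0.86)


Amount × rate = 3999 × 0.86
= 3439.14 GBP

3439.14 GBP


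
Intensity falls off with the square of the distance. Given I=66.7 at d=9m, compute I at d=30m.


I₁d₁² = I₂d₂²
I₂ = I₁ × (d₁/d₂)²
= 66.7 × (9/30)²
= 66.7 × 81/900
= 5402.7/900
= 6.0030

6.0030


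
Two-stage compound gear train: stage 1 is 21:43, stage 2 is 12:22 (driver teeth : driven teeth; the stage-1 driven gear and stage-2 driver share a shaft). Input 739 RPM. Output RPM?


Stage 1: RPM_B = RPM_A × t_A/t_B = 739 × 21/43 = 15519/43 ≈ 360.91
B and C share a shaft → RPM_C = RPM_B
Stage 2: RPM_D = RPM_C × t_C/t_D = RPM_A × (t_A×t_C)/(t_B×t_D)
Overall ratio = (21×12)/(43×22) = 252/946
RPM_D = 739 × 252/946 = 186228/946
≈ 196.86 RPM

196.86 RPM


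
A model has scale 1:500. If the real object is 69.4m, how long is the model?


Model size = real / scale
= 69.4 / 500
= 0.1388 m

0.1388 m


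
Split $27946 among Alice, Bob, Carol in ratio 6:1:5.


Total parts = 6 + 1 + 5 = 12
Alice: 27946 × 6/12 = 13973.00
Bob: 27946 × 1/12 = 2328.83
Carol: 27946 × 5/12 = 11644.17
= Alice: $13973.00, Bob: $2328.83, Carol: $11644.17

Alice: $13973.00, Bob: $2328.83, Carol: $11644.17


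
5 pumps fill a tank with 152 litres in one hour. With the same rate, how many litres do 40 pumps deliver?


Direct proportion: y/x = constant
k = 152/5 = 30.4000
y₂ = k × 40 = 152 × 40 / 5 = 6080/5
= 1216.00

1216.00


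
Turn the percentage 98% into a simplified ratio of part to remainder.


98% means 98 parts out of 100; remainder = 2
Part : remainder = 98:2
GCD = 2
= 49:1

49:1


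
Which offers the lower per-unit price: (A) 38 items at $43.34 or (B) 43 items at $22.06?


Deal A: $43.34/38 = $1.1405/unit
Deal B: $22.06/43 = $0.5130/unit
B is cheaper per unit
= Deal B

Deal B


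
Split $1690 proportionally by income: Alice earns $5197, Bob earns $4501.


Total income = 5197 + 4501 = $9698
Alice: $1690 × 5197/9698 = $905.64
Bob: $1690 × 4501/9698 = $784.36
= Alice: $905.64, Bob: $784.36

Alice: $905.64, Bob: $784.36


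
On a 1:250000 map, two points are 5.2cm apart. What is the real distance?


Real distance = map distance × scale
= 5.2cm × 250000
= 1300000 cm = 13000.0 m
= 13.000 km

13.000 km


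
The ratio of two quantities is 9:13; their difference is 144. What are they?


Let A = 9k, B = 13k.
13k - 9k = 144
4k = 144 → k = 144/4 = 36
A = 9×36 = 324, B = 13×36 = 468
= A = 324, B = 468

A = 324, B = 468


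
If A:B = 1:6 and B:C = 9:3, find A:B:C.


Match B: multiply A:B by 9 → 9:54
Multiply B:C by 6 → 54:18
Combined: 9:54:18
GCD = 9
= 1:6:2

1:6:2


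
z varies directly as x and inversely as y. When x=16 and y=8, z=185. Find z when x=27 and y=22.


z = k·x/y
Solve for k using the known point: k = z·y/x = 185×8/16 = 1480/16 = 92.5000
Now evaluate at x=27, y=22:
z = k × 27 / 22 = (1480 × 27) / (16 × 22) = 39960/352
≈ 113.5227

113.5227


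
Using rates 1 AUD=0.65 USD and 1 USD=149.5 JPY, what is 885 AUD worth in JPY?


Step 1: 885 AUD × 0.65 = 575.25 USD
Step 2: 575.25 USD × 149.5 = 85999.88 JPY
Implied rate AUD→JPY = 0.65 × 149.5 = 97.1750
= 85999.88 JPY

85999.88 JPY


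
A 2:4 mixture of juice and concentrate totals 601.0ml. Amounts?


Total parts = 2 + 4 = 6
juice: 601.0 × 2/6 = 200.3ml
concentrate: 601.0 × 4/6 = 400.7ml
= 200.3ml and 400.7ml

200.3ml and 400.7ml


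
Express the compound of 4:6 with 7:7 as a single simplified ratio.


Compound ratio = (4×7) : (6×7)
= 28:42
GCD = 14
= 2:3

2:3


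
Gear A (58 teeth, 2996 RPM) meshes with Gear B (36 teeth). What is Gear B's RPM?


Gear ratio = 58:36 = 29:18
RPM_B = RPM_A × (teeth_A / teeth_B)
= 2996 × (58/36)
= 4826.9 RPM

4826.9 RPM


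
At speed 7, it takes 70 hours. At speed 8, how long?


Inverse proportion: x × y = constant
k = 7 × 70 = 490
y₂ = k / 8 = 490 / 8
= 61.25

61.25


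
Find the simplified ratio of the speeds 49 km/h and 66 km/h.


Ratio = 49:66
GCD = 1
Simplified = 49:66
Time ratio (same distance) = 66:49
Speed ratio = 49:66

49:66


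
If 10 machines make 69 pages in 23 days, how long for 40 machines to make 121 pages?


Days ∝ work / workers, so d₂ = d₁ × (m₁/m₂) × (w₂/w₁)
Workers factor (inverse): 10/40 = 0.2500
Work factor (direct): 121/69 ≈ 1.7536
d₂ = 23 × 10/40 × 121/69 = (23 × 10 × 121) / (40 × 69) = 27830/2760
≈ 10.08 days

10.08 days


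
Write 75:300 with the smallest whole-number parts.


GCD(75, 300) = 75
75/75 : 300/75
= 1:4

1:4


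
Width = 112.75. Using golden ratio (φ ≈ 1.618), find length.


φ = (1 + √5) / 2 ≈ 1.618
Length = width × φ = 112.75 × 1.618 = 182.4295
≈ 182.43

182.43


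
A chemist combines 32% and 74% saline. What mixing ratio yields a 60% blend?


Let x parts of 32% mix with y parts of 74%.
32x + 74y = 60(x + y)
32x + 74y = 60x + 60y
x(32 - 60) = y(60 - 74)
x/y = (74 - 60)/(60 - 32) = 14/28
Simplify: 1:2
= 1:2

1:2


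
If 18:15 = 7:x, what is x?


Cross multiply: 18 × x = 15 × 7
18x = 105
x = 105 / 18
= 5.83

5.83


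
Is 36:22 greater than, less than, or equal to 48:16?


36/22 = 1.6364
48/16 = 3.0000
1.6364 < 3.0000, so 36:22 is less
= less than

less than


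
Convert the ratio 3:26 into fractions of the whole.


Total parts = 3 + 26 = 29
First part: 3/29 = 3/29
Second part: 26/29 = 26/29
= 3/29 and 26/29

3/29 and 26/29


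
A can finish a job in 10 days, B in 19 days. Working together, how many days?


Rate of A = 1/10 per day
Rate of B = 1/19 per day
Combined rate = 1/10 + 1/19 = 29/190 ≈ 0.1526 per day
Days = 1 / combined rate = 190/29
≈ 6.55 days

6.55 days


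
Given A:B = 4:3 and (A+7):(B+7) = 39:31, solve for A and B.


Let A = 4k, B = 3k.
(4k + 7) / (3k + 7) = 39/31
Cross-multiply: 31(4k + 7) = 39(3k + 7)
124k + 217 = 117k + 273
124k - 117k = 273 - 217
7k = 56
k = 56/7 = 8
A = 4×8 = 32, B = 3×8 = 24
= A = 32, B = 24

A = 32, B = 24


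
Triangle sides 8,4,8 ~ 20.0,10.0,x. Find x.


Scale factor = 20.0/8 = 2.5
Missing side = 8 × 2.5
= 20.0

20.0


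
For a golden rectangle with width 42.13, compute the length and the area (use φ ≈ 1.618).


φ = (1 + √5) / 2 ≈ 1.618
Length = width × φ = 42.13 × 1.618 = 68.16634
≈ 68.17
Area = width × length = 42.13 × 68.16634 = 2871.8479042 ≈ 2871.85
= Length: 68.17, Area: 2871.85

Length: 68.17, Area: 2871.85


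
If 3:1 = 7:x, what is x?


Cross multiply: 3 × x = 1 × 7
3x = 7
x = 7 / 3
= 2.33

2.33


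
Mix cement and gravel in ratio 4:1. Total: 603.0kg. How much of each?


Total parts = 4 + 1 = 5
cement: 603.0 × 4/5 = 482.4kg
gravel: 603.0 × 1/5 = 120.6kg
= 482.4kg and 120.6kg

482.4kg and 120.6kg


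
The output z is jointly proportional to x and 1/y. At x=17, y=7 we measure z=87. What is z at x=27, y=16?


z = k·x/y
Solve for k using the known point: k = z·y/x = 87×7/17 = 609/17 ≈ 35.8235
Now evaluate at x=27, y=16:
z = k × 27 / 16 = (609 × 27) / (17 × 16) = 16443/272
≈ 60.4522

60.4522


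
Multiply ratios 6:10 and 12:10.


Compound ratio = (6×12) : (10×10)
= 72:100
GCD = 4
= 18:25

18:25


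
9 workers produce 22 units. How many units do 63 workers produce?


Direct proportion: y/x = constant
k = 22/9 ≈ 2.4444
y₂ = k × 63 = 22 × 63 / 9 = 1386/9
= 154.00

154.00


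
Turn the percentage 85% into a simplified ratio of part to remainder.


85% means 85 parts out of 100; remainder = 15
Part : remainder = 85:15
GCD = 5
= 17:3

17:3


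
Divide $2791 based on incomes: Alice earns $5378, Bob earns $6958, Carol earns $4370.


Total income = 5378 + 6958 + 4370 = $16706
Alice: $2791 × 5378/16706 = $898.48
Bob: $2791 × 6958/16706 = $1162.44
Carol: $2791 × 4370/16706 = $730.08
= Alice: $898.48, Bob: $1162.44, Carol: $730.08

Alice: $898.48, Bob: $1162.44, Carol: $730.08


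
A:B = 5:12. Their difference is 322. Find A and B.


Let A = 5k, B = 12k.
12k - 5k = 322
7k = 322 → k = 322/7 = 46
A = 5×46 = 230, B = 12×46 = 552
= A = 230, B = 552

A = 230, B = 552


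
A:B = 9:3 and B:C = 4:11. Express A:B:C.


Match B: multiply A:B by 4 → 36:12
Multiply B:C by 3 → 12:33
Combined: 36:12:33
GCD = 3
= 12:4:11

12:4:11


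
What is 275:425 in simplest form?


GCD(275, 425) = 25
275/25 : 425/25
= 11:17

11:17


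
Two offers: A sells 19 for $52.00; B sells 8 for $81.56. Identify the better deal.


Deal A: $52.00/19 = $2.7368/unit
Deal B: $81.56/8 = $10.1950/unit
A is cheaper per unit
= Deal A

Deal A


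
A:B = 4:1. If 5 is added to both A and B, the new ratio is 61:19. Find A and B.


Let A = 4k, B = 1k.
(4k + 5) / (1k + 5) = 61/19
Cross-multiply: 19(4k + 5) = 61(1k + 5)
76k + 95 = 61k + 305
76k - 61k = 305 - 95
15k = 210
k = 210/15 = 14
A = 4×14 = 56, B = 1×14 = 14
= A = 56, B = 14

A = 56, B = 14


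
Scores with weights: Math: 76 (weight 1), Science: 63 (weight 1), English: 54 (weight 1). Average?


Numerator = 76×1 + 63×1 + 54×1
= 76 + 63 + 54
= 193
Total weight = 3
Weighted avg = 193/3
= 64.33

64.33


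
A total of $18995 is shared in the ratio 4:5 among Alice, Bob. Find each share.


Total parts = 4 + 5 = 9
Alice: 18995 × 4/9 = 8442.22
Bob: 18995 × 5/9 = 10552.78
= Alice: $8442.22, Bob: $10552.78

Alice: $8442.22, Bob: $10552.78


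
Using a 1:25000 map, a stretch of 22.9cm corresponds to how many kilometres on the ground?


Real distance = map distance × scale
= 22.9cm × 25000
= 572500 cm = 5725.0 m
= 5.725 km

5.725 km


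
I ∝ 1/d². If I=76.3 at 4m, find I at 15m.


I₁d₁² = I₂d₂²
I₂ = I₁ × (d₁/d₂)²
= 76.3 × (4/15)²
= 76.3 × 16/225
= 1220.8/225
≈ 5.4258

5.4258


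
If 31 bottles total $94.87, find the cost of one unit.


Unit rate = total / quantity
= 94.87 / 31
= $3.06 per unit

$3.06 per unit


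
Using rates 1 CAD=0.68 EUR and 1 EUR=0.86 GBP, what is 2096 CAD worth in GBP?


Step 1: 2096 CAD × 0.68 = 1425.28 EUR
Step 2: 1425.28 EUR × 0.86 = 1225.74 GBP
Implied rate CAD→GBP = 0.68 × 0.86 = 0.5848
= 1225.74 GBP

1225.74 GBP


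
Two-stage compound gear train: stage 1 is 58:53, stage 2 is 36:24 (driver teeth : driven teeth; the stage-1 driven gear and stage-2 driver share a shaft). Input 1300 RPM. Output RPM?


Stage 1: RPM_B = RPM_A × t_A/t_B = 1300 × 58/53 = 75400/53 ≈ 1422.64
B and C share a shaft → RPM_C = RPM_B
Stage 2: RPM_D = RPM_C × t_C/t_D = RPM_A × (t_A×t_C)/(t_B×t_D)
Overall ratio = (58×36)/(53×24) = 2088/1272
RPM_D = 1300 × 2088/1272 = 2714400/1272
≈ 2133.96 RPM

2133.96 RPM


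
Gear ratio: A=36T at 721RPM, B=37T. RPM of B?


Gear ratio = 36:37 = 36:37
RPM_B = RPM_A × (teeth_A / teeth_B)
= 721 × (36/37)
= 701.5 RPM

701.5 RPM


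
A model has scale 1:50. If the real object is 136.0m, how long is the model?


Model size = real / scale
= 136.0 / 50
= 2.7200 m

2.7200 m


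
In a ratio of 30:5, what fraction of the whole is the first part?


Total parts = 30 + 5 = 35
First part: 30/35 = 6/7
= 6/7

6/7


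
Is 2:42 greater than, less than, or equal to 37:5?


2/42 = 0.0476
37/5 = 7.4000
0.0476 < 7.4000, so 2:42 is less
= less than

less than


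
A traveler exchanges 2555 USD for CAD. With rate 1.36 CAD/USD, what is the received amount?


Amount × rate = 2555 × 1.36
= 3474.80 CAD

3474.80 CAD


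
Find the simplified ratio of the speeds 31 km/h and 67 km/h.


Ratio = 31:67
GCD = 1
Simplified = 31:67
Time ratio (same distance) = 67:31
Speed ratio = 31:67

31:67


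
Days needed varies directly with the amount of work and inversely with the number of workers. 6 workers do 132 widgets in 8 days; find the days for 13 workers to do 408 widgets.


Days ∝ work / workers, so d₂ = d₁ × (m₁/m₂) × (w₂/w₁)
Workers factor (inverse): 6/13 ≈ 0.4615
Work factor (direct): 408/132 ≈ 3.0909
d₂ = 8 × 6/13 × 408/132 = (8 × 6 × 408) / (13 × 132) = 19584/1716
≈ 11.41 days

11.41 days


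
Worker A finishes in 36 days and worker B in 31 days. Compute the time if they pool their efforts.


Rate of A = 1/36 per day
Rate of B = 1/31 per day
Combined rate = 1/36 + 1/31 = 67/1116 ≈ 0.0600 per day
Days = 1 / combined rate = 1116/67
≈ 16.66 days

16.66 days


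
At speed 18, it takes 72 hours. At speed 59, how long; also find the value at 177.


Inverse proportion: x × y = constant
k = 18 × 72 = 1296
At x=59: k/59 = 21.97
At x=177: k/177 = 7.32
= 21.97 and 7.32

21.97 and 7.32


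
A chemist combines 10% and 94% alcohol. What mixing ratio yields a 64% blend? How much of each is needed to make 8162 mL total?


Let x parts of 10% mix with y parts of 94%.
10x + 94y = 64(x + y)
10x + 94y = 64x + 64y
x(10 - 64) = y(64 - 94)
x/y = (94 - 64)/(64 - 10) = 30/54
Simplify: 5:9
Total parts = 14; one part = 8162/14 = 583.00 mL
10% solution: 5×583.00 = 2915.00 mL
94% solution: 9×583.00 = 5247.00 mL
= ratio 5:9; 2915.00 mL and 5247.00 mL

ratio 5:9; 2915.00 mL and 5247.00 mL


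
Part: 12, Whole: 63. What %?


Percentage = (part / whole) × 100
= (12 / 63) × 100
≈ 19.05%

19.05%


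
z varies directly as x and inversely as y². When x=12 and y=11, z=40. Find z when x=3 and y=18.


z = k·x/y²
Solve for k using the known point: k = z·y²/x = 40×121/12 = 4840/12 ≈ 403.3333
Now evaluate at x=3, y=18:
z = k × 3 / 324 = (4840 × 3) / (12 × 324) = 14520/3888
≈ 3.7346

3.7346


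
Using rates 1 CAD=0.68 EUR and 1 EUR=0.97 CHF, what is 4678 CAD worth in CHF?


Step 1: 4678 CAD × 0.68 = 3181.04 EUR
Step 2: 3181.04 EUR × 0.97 = 3085.61 CHF
Implied rate CAD→CHF = 0.68 × 0.97 = 0.6596
= 3085.61 CHF

3085.61 CHF


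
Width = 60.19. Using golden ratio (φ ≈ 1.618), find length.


φ = (1 + √5) / 2 ≈ 1.618
Length = width × φ = 60.19 × 1.618 = 97.38742
≈ 97.39

97.39


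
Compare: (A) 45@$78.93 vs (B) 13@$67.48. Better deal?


Deal A: $78.93/45 = $1.7540/unit
Deal B: $67.48/13 = $5.1908/unit
A is cheaper per unit
= Deal A

Deal A


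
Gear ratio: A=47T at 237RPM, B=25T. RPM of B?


Gear ratio = 47:25 = 47:25
RPM_B = RPM_A × (teeth_A / teeth_B)
= 237 × (47/25)
= 445.6 RPM

445.6 RPM


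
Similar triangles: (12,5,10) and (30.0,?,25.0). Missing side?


Scale factor = 30.0/12 = 2.5
Missing side = 5 × 2.5
= 12.5

12.5


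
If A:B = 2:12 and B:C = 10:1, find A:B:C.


Match B: multiply A:B by 10 → 20:120
Multiply B:C by 12 → 120:12
Combined: 20:120:12
GCD = 4
= 5:30:3

5:30:3


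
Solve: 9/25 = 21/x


Cross multiply: 9 × x = 25 × 21
9x = 525
x = 525 / 9
= 58.33

58.33


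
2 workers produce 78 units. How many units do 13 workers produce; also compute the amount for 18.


Direct proportion: y/x = constant
k = 78/2 = 39.0000
y at x=13: k × 13 = 78 × 13 / 2 = 1014/2 = 507.00
y at x=18: k × 18 = 78 × 18 / 2 = 1404/2 = 702.00
= 507.00 and 702.00

507.00 and 702.00


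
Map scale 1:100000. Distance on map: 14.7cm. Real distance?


Real distance = map distance × scale
= 14.7cm × 100000
= 1470000 cm = 14700.0 m
= 14.700 km

14.700 km


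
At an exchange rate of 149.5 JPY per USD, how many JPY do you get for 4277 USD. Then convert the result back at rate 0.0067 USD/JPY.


Amount × rate = 4277 × 149.5 = 639411.50 JPY
Round-trip: 639411.50 × 0.0067 = 4284.06 USD
= 639411.50 JPY, then 4284.06 USD

639411.50 JPY, then 4284.06 USD


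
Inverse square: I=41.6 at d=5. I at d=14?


I₁d₁² = I₂d₂²
I₂ = I₁ × (d₁/d₂)²
= 41.6 × (5/14)²
= 41.6 × 25/196
= 1040/196
≈ 5.3061

5.3061


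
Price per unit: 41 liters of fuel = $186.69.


Unit rate = total / quantity
= 186.69 / 41
= $4.55 per unit

$4.55 per unit


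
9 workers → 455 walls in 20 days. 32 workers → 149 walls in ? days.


Days ∝ work / workers, so d₂ = d₁ × (m₁/m₂) × (w₂/w₁)
Workers factor (inverse): 9/32 ≈ 0.2813
Work factor (direct): 149/455 ≈ 0.3275
d₂ = 20 × 9/32 × 149/455 = (20 × 9 × 149) / (32 × 455) = 26820/14560
≈ 1.84 days

1.84 days


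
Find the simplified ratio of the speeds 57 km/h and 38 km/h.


Ratio = 57:38
GCD = 19
Simplified = 3:2
Time ratio (same distance) = 2:3
Speed ratio = 3:2

3:2


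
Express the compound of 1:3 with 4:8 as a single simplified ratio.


Compound ratio = (1×4) : (3×8)
= 4:24
GCD = 4
= 1:6

1:6


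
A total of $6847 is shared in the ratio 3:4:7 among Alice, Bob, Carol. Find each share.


Total parts = 3 + 4 + 7 = 14
Alice: 6847 × 3/14 = 1467.21
Bob: 6847 × 4/14 = 1956.29
Carol: 6847 × 7/14 = 3423.50
= Alice: $1467.21, Bob: $1956.29, Carol: $3423.50

Alice: $1467.21, Bob: $1956.29, Carol: $3423.50


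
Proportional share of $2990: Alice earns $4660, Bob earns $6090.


Total income = 4660 + 6090 = $10750
Alice: $2990 × 4660/10750 = $1296.13
Bob: $2990 × 6090/10750 = $1693.87
= Alice: $1296.13, Bob: $1693.87

Alice: $1296.13, Bob: $1693.87


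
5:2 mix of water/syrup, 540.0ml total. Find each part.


Total parts = 5 + 2 = 7
water: 540.0 × 5/7 = 385.7ml
syrup: 540.0 × 2/7 = 154.3ml
= 385.7ml and 154.3ml

385.7ml and 154.3ml


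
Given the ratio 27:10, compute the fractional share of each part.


Total parts = 27 + 10 = 37
First part: 27/37 = 27/37
Second part: 10/37 = 10/37
= 27/37 and 10/37

27/37 and 10/37


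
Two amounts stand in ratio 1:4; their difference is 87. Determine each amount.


Let A = 1k, B = 4k.
4k - 1k = 87
3k = 87 → k = 87/3 = 29
A = 1×29 = 29, B = 4×29 = 116
= A = 29, B = 116

A = 29, B = 116


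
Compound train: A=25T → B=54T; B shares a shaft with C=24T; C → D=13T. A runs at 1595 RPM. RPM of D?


Stage 1: RPM_B = RPM_A × t_A/t_B = 1595 × 25/54 = 39875/54 ≈ 738.43
B and C share a shaft → RPM_C = RPM_B
Stage 2: RPM_D = RPM_C × t_C/t_D = RPM_A × (t_A×t_C)/(t_B×t_D)
Overall ratio = (25×24)/(54×13) = 600/702
RPM_D = 1595 × 600/702 = 957000/702
≈ 1363.25 RPM

1363.25 RPM


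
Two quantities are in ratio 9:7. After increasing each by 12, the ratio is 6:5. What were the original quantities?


Let A = 9k, B = 7k.
(9k + 12) / (7k + 12) = 6/5
Cross-multiply: 5(9k + 12) = 6(7k + 12)
45k + 60 = 42k + 72
45k - 42k = 72 - 60
3k = 12
k = 12/3 = 4
A = 9×4 = 36, B = 7×4 = 28
= A = 36, B = 28

A = 36, B = 28


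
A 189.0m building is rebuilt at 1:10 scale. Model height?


Model size = real / scale
= 189.0 / 10
= 18.9000 m

18.9000 m


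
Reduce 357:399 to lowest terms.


GCD(357, 399) = 21
357/21 : 399/21
= 17:19

17:19


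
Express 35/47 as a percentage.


Percentage = (part / whole) × 100
= (35 / 47) × 100
≈ 74.47%

74.47%


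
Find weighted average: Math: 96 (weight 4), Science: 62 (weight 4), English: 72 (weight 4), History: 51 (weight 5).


Numerator = 96×4 + 62×4 + 72×4 + 51×5
= 384 + 248 + 288 + 255
= 1175
Total weight = 17
Weighted avg = 1175/17
= 69.12

69.12


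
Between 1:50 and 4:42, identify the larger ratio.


1/50 = 0.0200
4/42 = 0.0952
0.0200 < 0.0952, so 1:50 is less
= 4:42

4:42


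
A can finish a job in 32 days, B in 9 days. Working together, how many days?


Rate of A = 1/32 per day
Rate of B = 1/9 per day
Combined rate = 1/32 + 1/9 = 41/288 ≈ 0.1424 per day
Days = 1 / combined rate = 288/41
≈ 7.02 days

7.02 days


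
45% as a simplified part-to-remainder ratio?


45% means 45 parts out of 100; remainder = 55
Part : remainder = 45:55
GCD = 5
= 9:11

9:11


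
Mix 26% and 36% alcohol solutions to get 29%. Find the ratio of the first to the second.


Let x parts of 26% mix with y parts of 36%.
26x + 36y = 29(x + y)
26x + 36y = 29x + 29y
x(26 - 29) = y(29 - 36)
x/y = (36 - 29)/(29 - 26) = 7/3
Simplify: 7:3
= 7:3

7:3


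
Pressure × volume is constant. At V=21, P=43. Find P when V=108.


Inverse proportion: x × y = constant
k = 21 × 43 = 903
y₂ = k / 108 = 903 / 108
= 8.36

8.36


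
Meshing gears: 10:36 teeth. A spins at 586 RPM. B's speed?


Gear ratio = 10:36 = 5:18
RPM_B = RPM_A × (teeth_A / teeth_B)
= 586 × (10/36)
= 162.8 RPM

162.8 RPM


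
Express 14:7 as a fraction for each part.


Total parts = 14 + 7 = 21
First part: 14/21 = 2/3
Second part: 7/21 = 1/3
= 2/3 and 1/3

2/3 and 1/3


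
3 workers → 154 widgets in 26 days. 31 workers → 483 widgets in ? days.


Days ∝ work / workers, so d₂ = d₁ × (m₁/m₂) × (w₂/w₁)
Workers factor (inverse): 3/31 ≈ 0.0968
Work factor (direct): 483/154 ≈ 3.1364
d₂ = 26 × 3/31 × 483/154 = (26 × 3 × 483) / (31 × 154) = 37674/4774
≈ 7.89 days

7.89 days


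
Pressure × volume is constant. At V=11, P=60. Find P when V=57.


Inverse proportion: x × y = constant
k = 11 × 60 = 660
y₂ = k / 57 = 660 / 57
= 11.58

11.58


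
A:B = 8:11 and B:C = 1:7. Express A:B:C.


Match B: multiply A:B by 1 → 8:11
Multiply B:C by 11 → 11:77
Combined: 8:11:77
GCD = 1
= 8:11:77

8:11:77


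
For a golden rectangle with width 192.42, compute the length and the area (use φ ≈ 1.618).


φ = (1 + √5) / 2 ≈ 1.618
Length = width × φ = 192.42 × 1.618 = 311.33556
≈ 311.34
Area = width × length = 192.42 × 311.33556 = 59907.1884552 ≈ 59907.19
= Length: 311.34, Area: 59907.19

Length: 311.34, Area: 59907.19


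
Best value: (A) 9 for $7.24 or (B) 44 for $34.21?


Deal A: $7.24/9 = $0.8044/unit
Deal B: $34.21/44 = $0.7775/unit
B is cheaper per unit
= Deal B

Deal B


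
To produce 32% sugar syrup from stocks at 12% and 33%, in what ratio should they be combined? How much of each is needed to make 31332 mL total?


Let x parts of 12% mix with y parts of 33%.
12x + 33y = 32(x + y)
12x + 33y = 32x + 32y
x(12 - 32) = y(32 - 33)
x/y = (33 - 32)/(32 - 12) = 1/20
Simplify: 1:20
Total parts = 21; one part = 31332/21 = 1492.00 mL
12% solution: 1×1492.00 = 1492.00 mL
33% solution: 20×1492.00 = 29840.00 mL
= ratio 1:20; 1492.00 mL and 29840.00 mL

ratio 1:20; 1492.00 mL and 29840.00 mL


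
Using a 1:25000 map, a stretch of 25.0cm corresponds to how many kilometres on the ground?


Real distance = map distance × scale
= 25.0cm × 25000
= 625000 cm = 6250.0 m
= 6.250 km

6.250 km


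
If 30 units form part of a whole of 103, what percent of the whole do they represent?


Percentage = (part / whole) × 100
= (30 / 103) × 100
≈ 29.13%

29.13%


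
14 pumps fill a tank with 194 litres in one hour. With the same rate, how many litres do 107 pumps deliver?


Direct proportion: y/x = constant
k = 194/14 ≈ 13.8571
y₂ = k × 107 = 194 × 107 / 14 = 20758/14
≈ 1482.71

1482.71


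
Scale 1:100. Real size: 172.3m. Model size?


Model size = real / scale
= 172.3 / 100
= 1.7230 m

1.7230 m


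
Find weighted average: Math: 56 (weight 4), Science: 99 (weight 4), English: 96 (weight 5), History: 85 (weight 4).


Numerator = 56×4 + 99×4 + 96×5 + 85×4
= 224 + 396 + 480 + 340
= 1440
Total weight = 17
Weighted avg = 1440/17
= 84.71

84.71


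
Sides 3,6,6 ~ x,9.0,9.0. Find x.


Scale factor = 9.0/6 = 1.5
Missing side = 3 × 1.5
= 4.5

4.5


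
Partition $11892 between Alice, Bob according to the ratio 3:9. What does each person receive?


Total parts = 3 + 9 = 12
Alice: 11892 × 3/12 = 2973.00
Bob: 11892 × 9/12 = 8919.00
= Alice: $2973.00, Bob: $8919.00

Alice: $2973.00, Bob: $8919.00


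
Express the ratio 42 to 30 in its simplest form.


GCD(42, 30) = 6
42/6 : 30/6
= 7:5

7:5


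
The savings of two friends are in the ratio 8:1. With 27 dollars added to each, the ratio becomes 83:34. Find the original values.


Let A = 8k, B = 1k.
(8k + 27) / (1k + 27) = 83/34
Cross-multiply: 34(8k + 27) = 83(1k + 27)
272k + 918 = 83k + 2241
272k - 83k = 2241 - 918
189k = 1323
k = 1323/189 = 7
A = 8×7 = 56, B = 1×7 = 7
= A = 56, B = 7

A = 56, B = 7


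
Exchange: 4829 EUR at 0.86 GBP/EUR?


Amount × rate = 4829 × 0.86
= 4152.94 GBP

4152.94 GBP


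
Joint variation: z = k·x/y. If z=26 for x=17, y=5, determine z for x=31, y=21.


z = k·x/y
Solve for k using the known point: k = z·y/x = 26×5/17 = 130/17 ≈ 7.6471
Now evaluate at x=31, y=21:
z = k × 31 / 21 = (130 × 31) / (17 × 21) = 4030/357
≈ 11.2885

11.2885


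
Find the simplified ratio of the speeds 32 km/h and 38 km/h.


Ratio = 32:38
GCD = 2
Simplified = 16:19
Time ratio (same distance) = 19:16
Speed ratio = 16:19

16:19


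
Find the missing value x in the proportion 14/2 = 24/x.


Cross multiply: 14 × x = 2 × 24
14x = 48
x = 48 / 14
= 3.43

3.43
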